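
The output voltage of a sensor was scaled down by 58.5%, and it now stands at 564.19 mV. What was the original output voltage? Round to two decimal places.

The overall multiplier applied was 0.415.
So the original output voltage was 564.19 ÷ 0.415 ≈ 1,359.49 mV.

1,359.49 mV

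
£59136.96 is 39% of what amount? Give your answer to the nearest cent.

£151633.23

£59136.96 ÷ 0.39 ≈ £151633.23.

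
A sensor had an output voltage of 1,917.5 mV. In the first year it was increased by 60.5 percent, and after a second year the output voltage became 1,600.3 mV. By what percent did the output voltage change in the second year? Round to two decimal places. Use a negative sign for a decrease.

After the first year: 1,917.5 × 1.605 = 3077.5875.
Second-year multiplier: 1,600.3 ÷ 3077.5875 ≈ 0.519985.
That is a change of -48.00%.

-48.00%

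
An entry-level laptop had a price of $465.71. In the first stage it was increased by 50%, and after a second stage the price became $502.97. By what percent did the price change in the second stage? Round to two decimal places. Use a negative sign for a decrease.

After the first stage: $465.71 × 1.5 = $698.565.
Second-stage multiplier: $502.97 ÷ $698.565 ≈ 0.720005.
That is a change of -28.00%.

-28.00%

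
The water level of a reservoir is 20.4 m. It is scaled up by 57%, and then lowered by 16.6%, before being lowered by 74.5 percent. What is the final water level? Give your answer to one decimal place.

After the 57% increase: 20.4 × 1.57 = 32.028.
16.6% decrease: 32.028 × 0.834 = 26.711352.
After the 74.5% decrease: 26.711352 × 0.255 = 6.81139476 ≈ 6.8.

6.8 m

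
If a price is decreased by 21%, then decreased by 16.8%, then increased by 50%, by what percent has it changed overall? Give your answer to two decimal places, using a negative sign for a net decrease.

The combined multiplier is 0.79 × 0.832 × 1.5 = 0.98592.
That corresponds to a decrease of 1.41%.

-1.41%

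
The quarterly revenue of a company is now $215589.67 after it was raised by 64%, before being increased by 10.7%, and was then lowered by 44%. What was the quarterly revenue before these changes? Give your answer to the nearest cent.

$212054.97

Undoing the 44% decrease: $215589.67 ÷ 0.56 ≈ $384981.553571.
Undoing the 10.7% increase: $384981.553571 ÷ 1.107 ≈ $347770.147761.
Undoing the 64% increase: $347770.147761 ÷ 1.64 ≈ $212054.97.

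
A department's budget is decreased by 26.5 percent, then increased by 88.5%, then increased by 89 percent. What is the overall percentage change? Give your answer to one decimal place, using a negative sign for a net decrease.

The combined multiplier is 0.735 × 1.885 × 1.89 = 2.61854775.
That corresponds to an increase of 161.9%.

161.9%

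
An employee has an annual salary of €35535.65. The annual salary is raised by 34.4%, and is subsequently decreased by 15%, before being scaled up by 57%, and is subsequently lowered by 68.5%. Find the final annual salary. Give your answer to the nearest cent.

Each change multiplies by a factor: 1.344 × 0.85 × 1.57 × 0.315 = 0.56497392.
€35535.65 × 0.56497392 = €20076.715480248 ≈ €20076.72.

€20076.72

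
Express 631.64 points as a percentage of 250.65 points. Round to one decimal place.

252.0%

631.64 points ÷ 250.65 points ≈ 252.0%.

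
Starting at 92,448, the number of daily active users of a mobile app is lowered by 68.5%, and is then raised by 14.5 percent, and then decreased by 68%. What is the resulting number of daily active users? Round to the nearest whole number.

10,670

Each change multiplies by a factor: 0.315 × 1.145 × 0.32 = 0.115416.
92,448 × 0.115416 = 10669.978368 ≈ 10,670.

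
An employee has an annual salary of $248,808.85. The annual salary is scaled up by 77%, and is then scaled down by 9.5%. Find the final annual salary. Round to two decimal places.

77% increase: $248,808.85 × 1.77 = $440391.6645.
9.5% decrease: $440391.6645 × 0.905 = $398554.4563725 ≈ $398,554.46.

$398,554.46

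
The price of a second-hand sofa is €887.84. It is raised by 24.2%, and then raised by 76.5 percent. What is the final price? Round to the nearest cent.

24.2% increase: €887.84 × 1.242 = €1102.69728.
76.5% increase: €1102.69728 × 1.765 = €1946.2606992 ≈ €1946.26.

€1946.26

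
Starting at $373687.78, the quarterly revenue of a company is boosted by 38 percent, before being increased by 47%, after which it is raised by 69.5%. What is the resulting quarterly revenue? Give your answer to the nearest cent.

$1284916.84

After the 38% increase: $373687.78 × 1.38 = $515689.1364.
After the 47% increase: $515689.1364 × 1.47 = $758063.030508.
69.5% increase: $758063.030508 × 1.695 = $1284916.83671106 ≈ $1284916.84.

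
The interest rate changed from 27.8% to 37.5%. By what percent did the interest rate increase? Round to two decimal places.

34.89%

The change is 37.5 − 27.8 = 9.7 percentage points.
Relative to the original 27.8%, that is 9.7 ÷ 27.8 ≈ 34.89%.
So the interest rate rose by 34.89%.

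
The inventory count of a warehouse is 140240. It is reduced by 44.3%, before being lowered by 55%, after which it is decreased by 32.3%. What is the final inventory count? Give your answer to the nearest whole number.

Each change multiplies by a factor: 0.557 × 0.45 × 0.677 = 0.16969005.
140240 × 0.16969005 = 23797.332612 ≈ 23797.

23797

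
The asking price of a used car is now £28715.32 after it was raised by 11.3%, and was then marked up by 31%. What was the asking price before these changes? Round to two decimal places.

£19694.60

Undoing the 31% increase: £28715.32 ÷ 1.31 ≈ £21920.091603.
Undoing the 11.3% increase: £21920.091603 ÷ 1.113 ≈ £19694.60.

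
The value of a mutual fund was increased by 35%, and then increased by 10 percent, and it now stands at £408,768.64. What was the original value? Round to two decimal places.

Undoing the 10% increase: £408,768.64 ÷ 1.1 ≈ £371607.854545.
Undoing the 35% increase: £371607.854545 ÷ 1.35 ≈ £275,265.08.

£275,265.08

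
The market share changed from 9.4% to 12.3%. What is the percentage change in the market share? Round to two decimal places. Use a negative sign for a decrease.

30.85%

The change is 12.3 − 9.4 = 2.9 percentage points.
Relative to the original 9.4%, that is 2.9 ÷ 9.4 ≈ 30.85%.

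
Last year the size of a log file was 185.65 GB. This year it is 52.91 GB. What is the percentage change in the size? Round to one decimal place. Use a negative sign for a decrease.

-71.5%

Change: 52.91 − 185.65 = -132.74.
Relative to the original: -132.74 ÷ 185.65 ≈ -71.5%.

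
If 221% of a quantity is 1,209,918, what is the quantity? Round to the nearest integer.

1,209,918 ÷ 2.21 ≈ 547,474.

547,474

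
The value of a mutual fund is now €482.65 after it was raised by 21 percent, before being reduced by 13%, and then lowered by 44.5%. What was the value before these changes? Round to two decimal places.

Undoing the 44.5% decrease: €482.65 ÷ 0.555 ≈ €869.63964.
Undoing the 13% decrease: €869.63964 ÷ 0.87 ≈ €999.585793.
Undoing the 21% increase: €999.585793 ÷ 1.21 ≈ €826.10.

€826.10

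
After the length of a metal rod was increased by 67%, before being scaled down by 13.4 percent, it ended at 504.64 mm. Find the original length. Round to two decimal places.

The overall multiplier applied was 1.67 × 0.866 = 1.44622.
So the original length was 504.64 ÷ 1.44622 ≈ 348.94 mm.

348.94 mm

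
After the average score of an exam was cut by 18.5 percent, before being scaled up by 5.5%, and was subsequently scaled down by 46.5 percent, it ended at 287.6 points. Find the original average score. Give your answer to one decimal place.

625.2 points

The overall multiplier applied was 0.815 × 1.055 × 0.535 = 0.460006375.
So the original average score was 287.6 ÷ 0.460006375 ≈ 625.2 points.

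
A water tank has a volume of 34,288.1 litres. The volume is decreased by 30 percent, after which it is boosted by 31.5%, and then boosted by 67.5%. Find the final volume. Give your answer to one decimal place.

30% decrease: 34,288.1 × 0.7 = 24001.67.
31.5% increase: 24001.67 × 1.315 = 31562.19605.
Apply the 67.5% increase: 31562.19605 × 1.675 = 52866.67838375 ≈ 52,866.7.

52,866.7 litres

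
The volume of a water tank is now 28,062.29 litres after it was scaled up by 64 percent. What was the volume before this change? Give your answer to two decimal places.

The overall multiplier applied was 1.64.
So the original volume was 28,062.29 ÷ 1.64 ≈ 17,111.15 litres.

17,111.15 litres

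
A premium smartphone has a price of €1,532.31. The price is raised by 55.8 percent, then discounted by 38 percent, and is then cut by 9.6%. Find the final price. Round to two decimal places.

Each change multiplies by a factor: 1.558 × 0.62 × 0.904 = 0.87322784.
€1,532.31 × 0.87322784 = €1338.0557515104 ≈ €1,338.06.

€1,338.06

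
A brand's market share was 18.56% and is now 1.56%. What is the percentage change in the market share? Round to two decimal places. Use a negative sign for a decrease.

-91.59%

The change is 1.56 − 18.56 = -17.00 percentage points.
Relative to the original 18.56%, that is -17.00 ÷ 18.56 ≈ -91.59%.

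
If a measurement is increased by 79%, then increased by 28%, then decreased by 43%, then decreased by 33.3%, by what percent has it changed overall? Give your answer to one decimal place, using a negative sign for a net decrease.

The combined multiplier is 1.79 × 1.28 × 0.57 × 0.667 = 0.871091328.
That corresponds to a decrease of 12.9%.

-12.9%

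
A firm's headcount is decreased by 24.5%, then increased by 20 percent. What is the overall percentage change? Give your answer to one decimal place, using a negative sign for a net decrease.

A 24.5% decrease multiplies by 0.755.
Then a 20% increase: 0.755 × 1.2 = 0.906.
Overall factor 0.906, i.e. -9.4%.

-9.4%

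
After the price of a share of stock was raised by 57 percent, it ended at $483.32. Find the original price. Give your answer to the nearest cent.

$307.85

The overall multiplier applied was 1.57.
So the original price was $483.32 ÷ 1.57 ≈ $307.85.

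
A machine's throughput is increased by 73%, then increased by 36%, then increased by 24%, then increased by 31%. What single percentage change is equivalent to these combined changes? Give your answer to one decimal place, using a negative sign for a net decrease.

The combined multiplier is 1.73 × 1.36 × 1.24 × 1.31 = 3.82188832.
That corresponds to an increase of 282.2%.

282.2%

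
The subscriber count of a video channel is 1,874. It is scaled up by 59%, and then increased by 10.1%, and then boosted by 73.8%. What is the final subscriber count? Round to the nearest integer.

5,702

Each change multiplies by a factor: 1.59 × 1.101 × 1.738 = 3.04252542.
1,874 × 3.04252542 = 5701.69263708 ≈ 5,702.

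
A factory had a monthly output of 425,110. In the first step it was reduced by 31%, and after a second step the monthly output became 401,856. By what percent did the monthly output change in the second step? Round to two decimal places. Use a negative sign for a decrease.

After the first step: 425,110 × 0.69 = 293325.9.
Second-step multiplier: 401,856 ÷ 293325.9 ≈ 1.369998.
That is a change of 37.00%.

37.00%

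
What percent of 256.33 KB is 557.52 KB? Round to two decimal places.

557.52 KB ÷ 256.33 KB ≈ 217.50%.

217.50%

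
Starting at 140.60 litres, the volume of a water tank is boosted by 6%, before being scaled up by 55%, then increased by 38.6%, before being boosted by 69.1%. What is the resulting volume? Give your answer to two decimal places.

Apply the 6% increase: 140.60 × 1.06 = 149.036.
Apply the 55% increase: 149.036 × 1.55 = 231.0058.
38.6% increase: 231.0058 × 1.386 = 320.1740388.
69.1% increase: 320.1740388 × 1.691 = 541.4142996108 ≈ 541.41.

541.41 litres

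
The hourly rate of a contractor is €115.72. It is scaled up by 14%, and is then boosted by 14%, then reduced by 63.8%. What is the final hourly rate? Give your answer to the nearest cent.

14% increase: €115.72 × 1.14 = €131.9208.
Apply the 14% increase: €131.9208 × 1.14 = €150.389712.
Apply the 63.8% decrease: €150.389712 × 0.362 = €54.441075744 ≈ €54.44.

€54.44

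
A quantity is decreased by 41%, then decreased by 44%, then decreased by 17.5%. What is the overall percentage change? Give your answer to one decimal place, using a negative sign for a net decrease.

-72.7%

A 41% decrease multiplies by 0.59.
Then a 44% decrease: 0.59 × 0.56 = 0.3304.
Then a 17.5% decrease: 0.3304 × 0.825 = 0.27258.
Overall factor 0.27258, i.e. -72.7%.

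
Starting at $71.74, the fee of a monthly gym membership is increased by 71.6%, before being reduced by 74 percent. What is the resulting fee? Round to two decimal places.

$32.01

After the 71.6% increase: $71.74 × 1.716 = $123.10584.
Apply the 74% decrease: $123.10584 × 0.26 = $32.0075184 ≈ $32.01.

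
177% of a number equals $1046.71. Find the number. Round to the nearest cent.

$1046.71 ÷ 1.77 ≈ $591.36.

$591.36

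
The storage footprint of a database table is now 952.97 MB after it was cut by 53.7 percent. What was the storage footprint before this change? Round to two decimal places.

The overall multiplier applied was 0.463.
So the original storage footprint was 952.97 ÷ 0.463 ≈ 2,058.25 MB.

2,058.25 MB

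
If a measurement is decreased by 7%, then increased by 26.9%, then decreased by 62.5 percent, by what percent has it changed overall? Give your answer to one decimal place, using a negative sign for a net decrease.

-55.7%

The combined multiplier is 0.93 × 1.269 × 0.375 = 0.44256375.
That corresponds to a decrease of 55.7%.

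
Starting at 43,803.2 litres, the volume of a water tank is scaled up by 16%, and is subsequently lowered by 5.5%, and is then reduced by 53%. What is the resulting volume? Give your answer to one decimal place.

16% increase: 43,803.2 × 1.16 = 50811.712.
After the 5.5% decrease: 50811.712 × 0.945 = 48017.06784.
After the 53% decrease: 48017.06784 × 0.47 = 22568.0218848 ≈ 22,568.0.

22,568.0 litres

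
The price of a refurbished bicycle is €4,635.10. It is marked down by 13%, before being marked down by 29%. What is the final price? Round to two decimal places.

€2,863.10

13% decrease: €4,635.10 × 0.87 = €4032.537.
29% decrease: €4032.537 × 0.71 = €2863.10127 ≈ €2,863.10.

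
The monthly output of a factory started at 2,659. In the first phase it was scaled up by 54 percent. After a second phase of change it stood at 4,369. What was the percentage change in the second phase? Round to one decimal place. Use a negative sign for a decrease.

6.7%

After the first phase: 2,659 × 1.54 = 4094.86.
Second-phase multiplier: 4,369 ÷ 4094.86 ≈ 1.06695.
That is a change of 6.7%.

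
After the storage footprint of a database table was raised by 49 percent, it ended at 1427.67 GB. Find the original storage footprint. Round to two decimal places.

The overall multiplier applied was 1.49.
So the original storage footprint was 1427.67 ÷ 1.49 ≈ 958.17 GB.

958.17 GB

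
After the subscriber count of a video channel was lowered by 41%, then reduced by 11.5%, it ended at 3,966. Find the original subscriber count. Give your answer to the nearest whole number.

7,596

Undoing the 11.5% decrease: 3,966 ÷ 0.885 ≈ 4481.355932.
Undoing the 41% decrease: 4481.355932 ÷ 0.59 ≈ 7,596.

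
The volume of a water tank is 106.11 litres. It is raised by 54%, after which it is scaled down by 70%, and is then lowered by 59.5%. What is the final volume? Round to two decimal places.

Each change multiplies by a factor: 1.54 × 0.3 × 0.405 = 0.18711.
106.11 × 0.18711 = 19.8542421 ≈ 19.85.

19.85 litres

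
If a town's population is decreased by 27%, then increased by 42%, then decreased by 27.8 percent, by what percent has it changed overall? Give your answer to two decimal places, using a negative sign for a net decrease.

A 27% decrease multiplies by 0.73.
Then a 42% increase: 0.73 × 1.42 = 1.0366.
Then a 27.8% decrease: 1.0366 × 0.722 = 0.7484252.
Overall factor 0.7484252, i.e. -25.16%.

-25.16%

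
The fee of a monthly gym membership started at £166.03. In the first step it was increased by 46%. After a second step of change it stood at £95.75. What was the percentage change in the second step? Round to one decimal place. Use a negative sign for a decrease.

After the first step: £166.03 × 1.46 = £242.4038.
Second-step multiplier: £95.75 ÷ £242.4038 ≈ 0.395.
That is a change of -60.5%.

-60.5%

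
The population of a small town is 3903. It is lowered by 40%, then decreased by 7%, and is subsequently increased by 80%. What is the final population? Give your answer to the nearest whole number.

After the 40% decrease: 3903 × 0.6 = 2341.8.
After the 7% decrease: 2341.8 × 0.93 = 2177.874.
Apply the 80% increase: 2177.874 × 1.8 = 3920.1732 ≈ 3920.

3920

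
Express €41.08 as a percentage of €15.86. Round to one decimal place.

€41.08 ÷ €15.86 ≈ 259.0%.

259.0%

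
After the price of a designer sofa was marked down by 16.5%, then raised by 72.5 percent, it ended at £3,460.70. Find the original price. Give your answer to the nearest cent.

The overall multiplier applied was 0.835 × 1.725 = 1.440375.
So the original price was £3,460.70 ÷ 1.440375 ≈ £2,402.64.

£2,402.64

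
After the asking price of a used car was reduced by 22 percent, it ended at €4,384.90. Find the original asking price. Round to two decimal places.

The overall multiplier applied was 0.78.
So the original asking price was €4,384.90 ÷ 0.78 ≈ €5,621.67.

€5,621.67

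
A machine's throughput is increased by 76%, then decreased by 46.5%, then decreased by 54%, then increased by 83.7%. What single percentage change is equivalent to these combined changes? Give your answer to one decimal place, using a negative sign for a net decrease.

A 76% increase multiplies by 1.76.
Then a 46.5% decrease: 1.76 × 0.535 = 0.9416.
Then a 54% decrease: 0.9416 × 0.46 = 0.433136.
Then an 83.7% increase: 0.433136 × 1.837 = 0.795670832.
Overall factor 0.795670832, i.e. -20.4%.

-20.4%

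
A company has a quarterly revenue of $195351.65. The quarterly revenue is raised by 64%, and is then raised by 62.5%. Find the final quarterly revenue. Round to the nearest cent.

After the 64% increase: $195351.65 × 1.64 = $320376.706.
62.5% increase: $320376.706 × 1.625 = $520612.14725 ≈ $520612.15.

$520612.15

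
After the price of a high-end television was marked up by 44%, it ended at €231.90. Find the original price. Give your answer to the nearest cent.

The overall multiplier applied was 1.44.
So the original price was €231.90 ÷ 1.44 ≈ €161.04.

€161.04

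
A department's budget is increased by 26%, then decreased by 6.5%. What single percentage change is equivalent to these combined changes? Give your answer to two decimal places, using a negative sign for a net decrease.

The combined multiplier is 1.26 × 0.935 = 1.1781.
That corresponds to an increase of 17.81%.

17.81%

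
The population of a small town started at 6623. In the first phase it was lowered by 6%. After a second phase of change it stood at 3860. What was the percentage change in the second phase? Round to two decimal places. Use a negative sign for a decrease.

-38.00%

After the first phase: 6623 × 0.94 = 6225.62.
Second-phase multiplier: 3860 ÷ 6225.62 ≈ 0.620019.
That is a change of -38.00%.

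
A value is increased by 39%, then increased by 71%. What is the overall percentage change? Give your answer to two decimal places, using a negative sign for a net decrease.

137.69%

A 39% increase multiplies by 1.39.
Then a 71% increase: 1.39 × 1.71 = 2.3769.
Overall factor 2.3769, i.e. 137.69%.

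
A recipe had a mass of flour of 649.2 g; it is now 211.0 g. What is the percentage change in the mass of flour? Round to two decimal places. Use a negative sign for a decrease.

Change: 211.0 − 649.2 = -438.2.
Relative to the original: -438.2 ÷ 649.2 ≈ -67.50%.

-67.50%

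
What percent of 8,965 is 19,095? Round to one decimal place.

19,095 ÷ 8,965 ≈ 213.0%.

213.0%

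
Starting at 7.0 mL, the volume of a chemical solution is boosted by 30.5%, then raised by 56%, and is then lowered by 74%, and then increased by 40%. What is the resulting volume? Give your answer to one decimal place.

Each change multiplies by a factor: 1.305 × 1.56 × 0.26 × 1.4 = 0.7410312.
7.0 × 0.7410312 = 5.1872184 ≈ 5.2.

5.2 mL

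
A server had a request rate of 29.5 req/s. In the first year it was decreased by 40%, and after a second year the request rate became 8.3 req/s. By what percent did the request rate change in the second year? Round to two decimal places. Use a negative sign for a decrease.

After the first year: 29.5 × 0.6 = 17.7.
Second-year multiplier: 8.3 ÷ 17.7 ≈ 0.468927.
That is a change of -53.11%.

-53.11%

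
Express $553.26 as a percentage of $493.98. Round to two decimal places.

$553.26 ÷ $493.98 ≈ 112.00%.

112.00%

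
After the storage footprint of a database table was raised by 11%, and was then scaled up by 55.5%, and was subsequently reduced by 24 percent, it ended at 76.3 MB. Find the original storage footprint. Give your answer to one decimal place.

58.2 MB

Undoing the 24% decrease: 76.3 ÷ 0.76 ≈ 100.394737.
Undoing the 55.5% increase: 100.394737 ÷ 1.555 ≈ 64.562532.
Undoing the 11% increase: 64.562532 ÷ 1.11 ≈ 58.2 MB.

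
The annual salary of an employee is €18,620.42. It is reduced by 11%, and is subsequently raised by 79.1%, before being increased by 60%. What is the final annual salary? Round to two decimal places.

After the 11% decrease: €18,620.42 × 0.89 = €16572.1738.
79.1% increase: €16572.1738 × 1.791 = €29680.7632758.
60% increase: €29680.7632758 × 1.6 = €47489.22124128 ≈ €47,489.22.

€47,489.22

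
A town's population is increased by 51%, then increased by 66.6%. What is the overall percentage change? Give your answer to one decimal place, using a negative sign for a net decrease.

A 51% increase multiplies by 1.51.
Then a 66.6% increase: 1.51 × 1.666 = 2.51566.
Overall factor 2.51566, i.e. 151.6%.

151.6%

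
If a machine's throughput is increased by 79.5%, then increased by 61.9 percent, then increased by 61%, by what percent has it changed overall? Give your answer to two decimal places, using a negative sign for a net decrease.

367.88%

A 79.5% increase multiplies by 1.795.
Then a 61.9% increase: 1.795 × 1.619 = 2.906105.
Then a 61% increase: 2.906105 × 1.61 = 4.67882905.
Overall factor 4.67882905, i.e. 367.88%.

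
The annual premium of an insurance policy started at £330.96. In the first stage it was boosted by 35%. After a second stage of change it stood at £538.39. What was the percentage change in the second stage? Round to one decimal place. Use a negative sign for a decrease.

20.5%

After the first stage: £330.96 × 1.35 = £446.796.
Second-stage multiplier: £538.39 ÷ £446.796 ≈ 1.205.
That is a change of 20.5%.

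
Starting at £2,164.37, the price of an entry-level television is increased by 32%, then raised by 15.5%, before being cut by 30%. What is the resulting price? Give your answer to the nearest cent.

Each change multiplies by a factor: 1.32 × 1.155 × 0.7 = 1.06722.
£2,164.37 × 1.06722 = £2309.8589514 ≈ £2,309.86.

£2,309.86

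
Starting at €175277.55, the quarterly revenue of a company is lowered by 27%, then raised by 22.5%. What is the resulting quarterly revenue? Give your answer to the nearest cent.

€156741.95

After the 27% decrease: €175277.55 × 0.73 = €127952.6115.
22.5% increase: €127952.6115 × 1.225 = €156741.9490875 ≈ €156741.95.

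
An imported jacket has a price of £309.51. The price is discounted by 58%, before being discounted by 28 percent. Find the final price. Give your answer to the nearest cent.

£93.60

58% decrease: £309.51 × 0.42 = £129.9942.
After the 28% decrease: £129.9942 × 0.72 = £93.595824 ≈ £93.60.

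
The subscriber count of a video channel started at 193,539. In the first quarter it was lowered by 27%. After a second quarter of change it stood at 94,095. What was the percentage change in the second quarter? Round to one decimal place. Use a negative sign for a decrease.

After the first quarter: 193,539 × 0.73 = 141283.47.
Second-quarter multiplier: 94,095 ÷ 141283.47 ≈ 0.666.
That is a change of -33.4%.

-33.4%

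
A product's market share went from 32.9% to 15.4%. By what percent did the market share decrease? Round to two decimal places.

The change is 15.4 − 32.9 = -17.5 percentage points.
Relative to the original 32.9%, that is -17.5 ÷ 32.9 ≈ -53.19%.
So the market share fell by 53.19%.

53.19%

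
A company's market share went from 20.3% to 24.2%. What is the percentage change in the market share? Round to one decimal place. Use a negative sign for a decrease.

19.2%

The change is 24.2 − 20.3 = 3.9 percentage points.
Relative to the original 20.3%, that is 3.9 ÷ 20.3 ≈ 19.2%.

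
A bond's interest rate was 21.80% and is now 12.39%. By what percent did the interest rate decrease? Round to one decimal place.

43.2%

The change is 12.39 − 21.80 = -9.41 percentage points.
Relative to the original 21.80%, that is -9.41 ÷ 21.80 ≈ -43.2%.
So the interest rate fell by 43.2%.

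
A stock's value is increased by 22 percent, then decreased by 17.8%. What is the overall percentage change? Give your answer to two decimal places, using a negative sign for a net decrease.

A 22% increase multiplies by 1.22.
Then a 17.8% decrease: 1.22 × 0.822 = 1.00284.
Overall factor 1.00284, i.e. 0.28%.

0.28%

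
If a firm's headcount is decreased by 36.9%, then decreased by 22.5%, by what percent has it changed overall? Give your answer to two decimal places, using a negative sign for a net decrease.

-51.10%

The combined multiplier is 0.631 × 0.775 = 0.489025.
That corresponds to a decrease of 51.10%.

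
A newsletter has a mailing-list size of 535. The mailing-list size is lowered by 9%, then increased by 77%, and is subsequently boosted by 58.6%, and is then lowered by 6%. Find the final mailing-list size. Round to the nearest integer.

9% decrease: 535 × 0.91 = 486.85.
After the 77% increase: 486.85 × 1.77 = 861.7245.
58.6% increase: 861.7245 × 1.586 = 1366.695057.
Apply the 6% decrease: 1366.695057 × 0.94 = 1284.69335358 ≈ 1285.

1285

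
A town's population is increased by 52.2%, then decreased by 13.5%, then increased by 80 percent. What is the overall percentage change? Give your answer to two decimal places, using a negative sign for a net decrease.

The combined multiplier is 1.522 × 0.865 × 1.8 = 2.369754.
That corresponds to an increase of 136.98%.

136.98%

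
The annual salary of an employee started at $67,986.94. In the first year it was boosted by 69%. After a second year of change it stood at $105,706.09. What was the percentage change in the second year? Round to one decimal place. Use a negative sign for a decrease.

After the first year: $67,986.94 × 1.69 = $114897.9286.
Second-year multiplier: $105,706.09 ÷ $114897.9286 ≈ 0.92.
That is a change of -8.0%.

-8.0%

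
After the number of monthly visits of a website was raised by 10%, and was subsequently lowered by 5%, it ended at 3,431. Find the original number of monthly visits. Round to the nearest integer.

3,283

Undoing the 5% decrease: 3,431 ÷ 0.95 ≈ 3611.578947.
Undoing the 10% increase: 3611.578947 ÷ 1.1 ≈ 3,283.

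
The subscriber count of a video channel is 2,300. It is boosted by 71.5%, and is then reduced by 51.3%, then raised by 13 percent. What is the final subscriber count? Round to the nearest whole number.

Each change multiplies by a factor: 1.715 × 0.487 × 1.13 = 0.94378165.
2,300 × 0.94378165 = 2170.697795 ≈ 2,171.

2,171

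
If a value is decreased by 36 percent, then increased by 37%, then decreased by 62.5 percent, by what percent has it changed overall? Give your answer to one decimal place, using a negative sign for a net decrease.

-67.1%

The combined multiplier is 0.64 × 1.37 × 0.375 = 0.3288.
That corresponds to a decrease of 67.1%.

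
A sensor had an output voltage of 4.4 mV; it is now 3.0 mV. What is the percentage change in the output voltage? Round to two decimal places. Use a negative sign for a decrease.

-31.82%

Change: 3.0 − 4.4 = -1.4.
Relative to the original: -1.4 ÷ 4.4 ≈ -31.82%.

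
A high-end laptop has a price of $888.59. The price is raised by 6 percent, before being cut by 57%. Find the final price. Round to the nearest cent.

$405.02

Each change multiplies by a factor: 1.06 × 0.43 = 0.4558.
$888.59 × 0.4558 = $405.019322 ≈ $405.02.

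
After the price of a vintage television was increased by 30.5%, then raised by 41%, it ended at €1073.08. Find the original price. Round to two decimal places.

€583.18

Undoing the 41% increase: €1073.08 ÷ 1.41 ≈ €761.049645.
Undoing the 30.5% increase: €761.049645 ÷ 1.305 ≈ €583.18.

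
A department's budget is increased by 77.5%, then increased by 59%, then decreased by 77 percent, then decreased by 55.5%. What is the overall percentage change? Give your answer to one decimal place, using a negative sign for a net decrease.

The combined multiplier is 1.775 × 1.59 × 0.23 × 0.445 = 0.2888572875.
That corresponds to a decrease of 71.1%.

-71.1%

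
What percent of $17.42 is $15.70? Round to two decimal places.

90.13%

$15.70 ÷ $17.42 ≈ 90.13%.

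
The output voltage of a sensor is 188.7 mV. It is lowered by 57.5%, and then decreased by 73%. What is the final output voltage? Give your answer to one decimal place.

21.7 mV

Apply the 57.5% decrease: 188.7 × 0.425 = 80.1975.
Apply the 73% decrease: 80.1975 × 0.27 = 21.653325 ≈ 21.7.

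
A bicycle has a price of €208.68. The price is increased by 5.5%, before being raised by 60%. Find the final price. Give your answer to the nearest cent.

€352.25

5.5% increase: €208.68 × 1.055 = €220.1574.
After the 60% increase: €220.1574 × 1.6 = €352.25184 ≈ €352.25.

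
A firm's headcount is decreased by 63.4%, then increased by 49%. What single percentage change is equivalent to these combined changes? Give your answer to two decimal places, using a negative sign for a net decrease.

A 63.4% decrease multiplies by 0.366.
Then a 49% increase: 0.366 × 1.49 = 0.54534.
Overall factor 0.54534, i.e. -45.47%.

-45.47%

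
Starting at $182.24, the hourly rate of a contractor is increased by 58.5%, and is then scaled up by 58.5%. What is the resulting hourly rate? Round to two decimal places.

$457.83

Each change multiplies by a factor: 1.585 × 1.585 = 2.512225.
$182.24 × 2.512225 = $457.827884 ≈ $457.83.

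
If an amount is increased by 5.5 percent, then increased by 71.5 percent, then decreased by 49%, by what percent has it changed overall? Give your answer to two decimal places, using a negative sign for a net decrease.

The combined multiplier is 1.055 × 1.715 × 0.51 = 0.92275575.
That corresponds to a decrease of 7.72%.

-7.72%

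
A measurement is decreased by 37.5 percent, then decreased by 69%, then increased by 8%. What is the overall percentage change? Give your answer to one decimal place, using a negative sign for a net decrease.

-79.1%

A 37.5% decrease multiplies by 0.625.
Then a 69% decrease: 0.625 × 0.31 = 0.19375.
Then an 8% increase: 0.19375 × 1.08 = 0.20925.
Overall factor 0.20925, i.e. -79.1%.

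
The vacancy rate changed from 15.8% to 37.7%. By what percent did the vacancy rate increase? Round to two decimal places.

The change is 37.7 − 15.8 = 21.9 percentage points.
Relative to the original 15.8%, that is 21.9 ÷ 15.8 ≈ 138.61%.
So the vacancy rate rose by 138.61%.

138.61%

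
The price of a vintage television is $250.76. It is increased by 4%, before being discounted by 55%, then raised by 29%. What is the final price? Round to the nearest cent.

$151.39

Apply the 4% increase: $250.76 × 1.04 = $260.7904.
Apply the 55% decrease: $260.7904 × 0.45 = $117.35568.
Apply the 29% increase: $117.35568 × 1.29 = $151.3888272 ≈ $151.39.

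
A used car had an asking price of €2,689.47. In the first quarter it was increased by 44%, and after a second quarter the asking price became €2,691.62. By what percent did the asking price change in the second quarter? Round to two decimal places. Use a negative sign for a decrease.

-30.50%

After the first quarter: €2,689.47 × 1.44 = €3872.8368.
Second-quarter multiplier: €2,691.62 ÷ €3872.8368 ≈ 0.695.
That is a change of -30.50%.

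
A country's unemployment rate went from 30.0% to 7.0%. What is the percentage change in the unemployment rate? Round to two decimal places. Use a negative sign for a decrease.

The change is 7.0 − 30.0 = -23.0 percentage points.
Relative to the original 30.0%, that is -23.0 ÷ 30.0 ≈ -76.67%.

-76.67%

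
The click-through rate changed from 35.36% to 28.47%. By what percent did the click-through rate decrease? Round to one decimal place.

The change is 28.47 − 35.36 = -6.89 percentage points.
Relative to the original 35.36%, that is -6.89 ÷ 35.36 ≈ -19.5%.
So the click-through rate fell by 19.5%.

19.5%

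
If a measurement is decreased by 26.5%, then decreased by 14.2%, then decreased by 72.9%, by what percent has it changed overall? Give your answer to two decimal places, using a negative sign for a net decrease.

-82.91%

A 26.5% decrease multiplies by 0.735.
Then a 14.2% decrease: 0.735 × 0.858 = 0.63063.
Then a 72.9% decrease: 0.63063 × 0.271 = 0.17090073.
Overall factor 0.17090073, i.e. -82.91%.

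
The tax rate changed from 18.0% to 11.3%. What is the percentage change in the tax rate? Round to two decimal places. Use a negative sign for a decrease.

The change is 11.3 − 18.0 = -6.7 percentage points.
Relative to the original 18.0%, that is -6.7 ÷ 18.0 ≈ -37.22%.

-37.22%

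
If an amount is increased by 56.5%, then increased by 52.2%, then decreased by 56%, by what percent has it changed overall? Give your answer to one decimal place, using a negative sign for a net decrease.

The combined multiplier is 1.565 × 1.522 × 0.44 = 1.0480492.
That corresponds to an increase of 4.8%.

4.8%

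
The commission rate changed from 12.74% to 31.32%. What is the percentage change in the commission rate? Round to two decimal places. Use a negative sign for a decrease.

The change is 31.32 − 12.74 = 18.58 percentage points.
Relative to the original 12.74%, that is 18.58 ÷ 12.74 ≈ 145.84%.

145.84%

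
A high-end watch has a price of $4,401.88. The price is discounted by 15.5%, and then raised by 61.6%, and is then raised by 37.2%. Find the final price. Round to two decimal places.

$8,246.89

Each change multiplies by a factor: 0.845 × 1.616 × 1.372 = 1.87349344.
$4,401.88 × 1.87349344 = $8246.8933036672 ≈ $8,246.89.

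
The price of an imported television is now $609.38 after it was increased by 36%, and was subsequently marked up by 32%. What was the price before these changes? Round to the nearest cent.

Undoing the 32% increase: $609.38 ÷ 1.32 ≈ $461.651515.
Undoing the 36% increase: $461.651515 ÷ 1.36 ≈ $339.45.

$339.45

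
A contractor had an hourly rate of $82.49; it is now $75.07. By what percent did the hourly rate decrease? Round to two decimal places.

9.00%

Change: $75.07 − $82.49 = -$7.42.
Relative to the original: -$7.42 ÷ $82.49 ≈ -9.00%.
So the hourly rate decreased by 9.00%.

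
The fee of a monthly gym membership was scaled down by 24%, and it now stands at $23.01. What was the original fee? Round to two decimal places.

$30.28

The overall multiplier applied was 0.76.
So the original fee was $23.01 ÷ 0.76 ≈ $30.28.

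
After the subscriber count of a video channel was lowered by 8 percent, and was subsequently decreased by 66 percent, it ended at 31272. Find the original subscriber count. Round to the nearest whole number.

The overall multiplier applied was 0.92 × 0.34 = 0.3128.
So the original subscriber count was 31272 ÷ 0.3128 ≈ 99974.

99974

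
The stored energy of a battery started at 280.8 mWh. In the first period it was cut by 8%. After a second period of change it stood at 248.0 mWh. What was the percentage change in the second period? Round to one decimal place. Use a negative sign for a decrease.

After the first period: 280.8 × 0.92 = 258.336.
Second-period multiplier: 248.0 ÷ 258.336 ≈ 0.95999.
That is a change of -4.0%.

-4.0%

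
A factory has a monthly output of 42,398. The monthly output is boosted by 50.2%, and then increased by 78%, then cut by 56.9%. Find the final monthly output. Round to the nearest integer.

50.2% increase: 42,398 × 1.502 = 63681.796.
78% increase: 63681.796 × 1.78 = 113353.59688.
After the 56.9% decrease: 113353.59688 × 0.431 = 48855.40025528 ≈ 48,855.

48,855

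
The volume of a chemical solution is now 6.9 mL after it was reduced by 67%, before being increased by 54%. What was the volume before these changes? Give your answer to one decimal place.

13.6 mL

The overall multiplier applied was 0.33 × 1.54 = 0.5082.
So the original volume was 6.9 ÷ 0.5082 ≈ 13.6 mL.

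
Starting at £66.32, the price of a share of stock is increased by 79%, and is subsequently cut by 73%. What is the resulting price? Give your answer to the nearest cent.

Each change multiplies by a factor: 1.79 × 0.27 = 0.4833.
£66.32 × 0.4833 = £32.052456 ≈ £32.05.

£32.05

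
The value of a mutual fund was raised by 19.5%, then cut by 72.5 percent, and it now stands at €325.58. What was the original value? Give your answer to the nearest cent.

€990.73

The overall multiplier applied was 1.195 × 0.275 = 0.328625.
So the original value was €325.58 ÷ 0.328625 ≈ €990.73.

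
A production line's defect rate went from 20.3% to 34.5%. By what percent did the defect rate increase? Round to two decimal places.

The change is 34.5 − 20.3 = 14.2 percentage points.
Relative to the original 20.3%, that is 14.2 ÷ 20.3 ≈ 69.95%.
So the defect rate rose by 69.95%.

69.95%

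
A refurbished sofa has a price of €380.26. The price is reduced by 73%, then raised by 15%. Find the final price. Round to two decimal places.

€118.07

Each change multiplies by a factor: 0.27 × 1.15 = 0.3105.
€380.26 × 0.3105 = €118.07073 ≈ €118.07.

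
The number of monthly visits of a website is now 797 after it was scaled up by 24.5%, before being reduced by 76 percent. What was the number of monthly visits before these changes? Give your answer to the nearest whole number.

The overall multiplier applied was 1.245 × 0.24 = 0.2988.
So the original number of monthly visits was 797 ÷ 0.2988 ≈ 2,667.

2,667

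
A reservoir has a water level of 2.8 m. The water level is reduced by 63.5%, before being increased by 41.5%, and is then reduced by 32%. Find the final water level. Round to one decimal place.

1.0 m

Each change multiplies by a factor: 0.365 × 1.415 × 0.68 = 0.351203.
2.8 × 0.351203 = 0.9833684 ≈ 1.0.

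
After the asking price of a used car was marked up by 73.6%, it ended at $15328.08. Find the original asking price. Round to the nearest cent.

$8829.54

The overall multiplier applied was 1.736.
So the original asking price was $15328.08 ÷ 1.736 ≈ $8829.54.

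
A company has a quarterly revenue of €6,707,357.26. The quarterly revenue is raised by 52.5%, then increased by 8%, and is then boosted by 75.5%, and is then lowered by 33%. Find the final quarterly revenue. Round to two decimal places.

€12,989,635.42

Each change multiplies by a factor: 1.525 × 1.08 × 1.755 × 0.67 = 1.93662495.
€6,707,357.26 × 1.93662495 = €12989635.418279637 ≈ €12,989,635.42.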